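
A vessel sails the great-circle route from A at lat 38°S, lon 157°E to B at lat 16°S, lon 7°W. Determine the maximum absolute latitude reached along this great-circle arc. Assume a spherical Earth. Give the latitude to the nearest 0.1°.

≈ 75.4°S

The great circle lies in the plane with unit normal n̂ = (p₁ × p₂)/|p₁ × p₂|.
Here n̂_z ≈ -0.252; the vertex latitude is φ_max = arccos|n̂_z| ≈ 75.4°.
Check via Clairaut: cos φ_max = |cos φ₁| · sin C = cos(38.0°)·sin(161.4°) ≈ 0.252, again giving ≈ 75.4°.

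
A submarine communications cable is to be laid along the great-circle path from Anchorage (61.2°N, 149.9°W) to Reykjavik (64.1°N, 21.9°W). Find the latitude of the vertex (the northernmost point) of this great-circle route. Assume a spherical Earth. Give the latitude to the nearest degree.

The great circle lies in the plane with unit normal n̂ = (p₁ × p₂)/|p₁ × p₂|.
Here n̂_z ≈ +0.220; the vertex latitude is φ_max = arccos|n̂_z| ≈ 77.3°.
Check via Clairaut: cos φ_max = |cos φ₁| · sin C = cos(61.2°)·sin(27.2°) ≈ 0.220, again giving ≈ 77.3°.

≈ 77°N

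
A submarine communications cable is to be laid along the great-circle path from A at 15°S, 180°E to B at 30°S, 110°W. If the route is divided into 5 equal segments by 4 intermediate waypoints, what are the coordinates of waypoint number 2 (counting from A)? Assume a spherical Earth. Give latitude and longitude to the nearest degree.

Write both endpoints as unit vectors p₁, p₂ with components (cos φ cos λ, cos φ sin λ, sin φ).
The central angle between the endpoints is δ = arccos(p₁·p₂) ≈ 1.142 rad (65.4°).
Interpolate at f = 2/5 with slerp weights a = sin((1−f)δ)/sin δ ≈ 0.696, b = sin(fδ)/sin δ ≈ 0.485.
p = a·p₁ + b·p₂ ≈ (-0.816, -0.395, -0.423); φ = arcsin(p_z) ≈ -25.00°, λ = atan2(p_y, p_x) ≈ -154.18°.

≈ 25°S, 154°W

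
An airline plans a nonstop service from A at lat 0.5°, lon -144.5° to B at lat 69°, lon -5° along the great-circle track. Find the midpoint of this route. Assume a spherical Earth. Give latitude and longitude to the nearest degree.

Write both endpoints as unit vectors p₁, p₂ with components (cos φ cos λ, cos φ sin λ, sin φ).
The central angle between the endpoints is δ = arccos(p₁·p₂) ≈ 1.838 rad (105.3°).
Interpolate at f = 1/2 with slerp weights a = sin((1−f)δ)/sin δ ≈ 0.824, b = sin(fδ)/sin δ ≈ 0.824.
p = a·p₁ + b·p₂ ≈ (-0.377, -0.504, 0.777); φ = arcsin(p_z) ≈ 50.97°, λ = atan2(p_y, p_x) ≈ -126.76°.

≈ lat 51°, lon -127°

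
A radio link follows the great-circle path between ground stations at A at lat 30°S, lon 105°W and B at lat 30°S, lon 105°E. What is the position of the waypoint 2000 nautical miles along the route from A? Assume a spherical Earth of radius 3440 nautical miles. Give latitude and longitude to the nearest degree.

Write both endpoints as unit vectors p₁, p₂ with components (cos φ cos λ, cos φ sin λ, sin φ).
The central angle between the endpoints is δ = arccos(p₁·p₂) ≈ 1.982 rad (113.5°). The total great-circle distance is δ·R ≈ 1.982 × 3440 ≈ 6817 nmi, so the target fraction is f = 2000/6817 ≈ 0.293.
Interpolate at f ≈ 0.293 with slerp weights a = sin((1−f)δ)/sin δ ≈ 1.075, b = sin(fδ)/sin δ ≈ 0.599.
p = a·p₁ + b·p₂ ≈ (-0.375, -0.398, -0.837); φ = arcsin(p_z) ≈ -56.83°, λ = atan2(p_y, p_x) ≈ -133.30°.

≈ lat 57°S, lon 133°W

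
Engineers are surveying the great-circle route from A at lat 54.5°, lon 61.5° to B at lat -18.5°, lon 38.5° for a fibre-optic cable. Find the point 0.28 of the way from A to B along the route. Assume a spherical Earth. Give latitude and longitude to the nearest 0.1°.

≈ lat 34.4°, lon 51.9°

Write both endpoints as unit vectors p₁, p₂ with components (cos φ cos λ, cos φ sin λ, sin φ).
The central angle between the endpoints is δ = arccos(p₁·p₂) ≈ 1.320 rad (75.6°).
Interpolate at f = 0.28 with slerp weights a = sin((1−f)δ)/sin δ ≈ 0.840, b = sin(fδ)/sin δ ≈ 0.373.
p = a·p₁ + b·p₂ ≈ (0.509, 0.649, 0.565); φ = arcsin(p_z) ≈ 34.43°, λ = atan2(p_y, p_x) ≈ 51.86°.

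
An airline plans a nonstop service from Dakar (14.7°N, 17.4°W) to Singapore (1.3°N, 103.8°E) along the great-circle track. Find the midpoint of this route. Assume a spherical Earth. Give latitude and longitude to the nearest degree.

≈ (16°N, 45°E)

Convert each endpoint to a unit vector on the sphere (x = cos φ cos λ, y = cos φ sin λ, z = sin φ).
The central angle between the endpoints is δ = arccos(p₁·p₂) ≈ 2.089 rad (119.7°).
Interpolate at f = 1/2 with slerp weights a = sin((1−f)δ)/sin δ ≈ 0.995, b = sin(fδ)/sin δ ≈ 0.995.
p = a·p₁ + b·p₂ ≈ (0.681, 0.678, 0.275); φ = arcsin(p_z) ≈ 15.97°, λ = atan2(p_y, p_x) ≈ 44.88°.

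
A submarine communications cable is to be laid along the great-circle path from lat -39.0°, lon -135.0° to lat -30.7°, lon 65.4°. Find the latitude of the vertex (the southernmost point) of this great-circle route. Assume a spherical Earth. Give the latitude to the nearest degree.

≈ -76°

The great circle lies in the plane with unit normal n̂ = (p₁ × p₂)/|p₁ × p₂|.
Here n̂_z ≈ -0.245; the vertex latitude is φ_max = arccos|n̂_z| ≈ 75.8°.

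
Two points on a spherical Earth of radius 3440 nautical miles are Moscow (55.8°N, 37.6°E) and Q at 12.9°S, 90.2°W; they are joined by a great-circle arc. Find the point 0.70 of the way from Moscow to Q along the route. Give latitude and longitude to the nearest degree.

≈ 18°N, 71°W

Write both endpoints as unit vectors p₁, p₂ with components (cos φ cos λ, cos φ sin λ, sin φ).
The central angle between the endpoints is δ = arccos(p₁·p₂) ≈ 2.118 rad (121.4°).
Interpolate at f = 0.70 with slerp weights a = sin((1−f)δ)/sin δ ≈ 0.695, b = sin(fδ)/sin δ ≈ 1.167.
p = a·p₁ + b·p₂ ≈ (0.306, -0.899, 0.314); φ = arcsin(p_z) ≈ 18.33°, λ = atan2(p_y, p_x) ≈ -71.22°.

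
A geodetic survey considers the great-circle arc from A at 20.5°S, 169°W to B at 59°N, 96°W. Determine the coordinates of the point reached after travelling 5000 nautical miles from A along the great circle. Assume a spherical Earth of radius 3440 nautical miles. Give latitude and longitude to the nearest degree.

Write both endpoints as unit vectors p₁, p₂ with components (cos φ cos λ, cos φ sin λ, sin φ).
The central angle between the endpoints is δ = arccos(p₁·p₂) ≈ 1.731 rad (99.2°). The total great-circle distance is δ·R ≈ 1.731 × 3440 ≈ 5953 nmi, so the target fraction is f = 5000/5953 ≈ 0.840.
Interpolate at f ≈ 0.840 with slerp weights a = sin((1−f)δ)/sin δ ≈ 0.277, b = sin(fδ)/sin δ ≈ 1.006.
p = a·p₁ + b·p₂ ≈ (-0.309, -0.565, 0.765); φ = arcsin(p_z) ≈ 49.93°, λ = atan2(p_y, p_x) ≈ -118.68°.

≈ 50°N, 119°W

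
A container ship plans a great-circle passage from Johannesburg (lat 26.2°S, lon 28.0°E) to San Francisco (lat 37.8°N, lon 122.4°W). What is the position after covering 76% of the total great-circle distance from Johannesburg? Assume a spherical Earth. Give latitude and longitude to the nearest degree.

From cos δ = sin φ₁ sin φ₂ + cos φ₁ cos φ₂ cos Δλ, the central angle is δ ≈ 2.662 rad (152.5°).
Interpolate at f = 0.76 with slerp weights a = sin((1−f)δ)/sin δ ≈ 1.291, b = sin(fδ)/sin δ ≈ 1.948.
p = a·p₁ + b·p₂ ≈ (0.198, -0.756, 0.624); φ = arcsin(p_z) ≈ 38.61°, λ = atan2(p_y, p_x) ≈ -75.31°.

≈ lat 39°N, lon 75°W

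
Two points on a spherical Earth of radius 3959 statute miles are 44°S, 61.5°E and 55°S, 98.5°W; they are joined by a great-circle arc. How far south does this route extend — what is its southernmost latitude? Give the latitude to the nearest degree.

The great circle lies in the plane with unit normal n̂ = (p₁ × p₂)/|p₁ × p₂|.
Here n̂_z ≈ -0.143; the vertex latitude is φ_max = arccos|n̂_z| ≈ 81.7°.
Check via Clairaut: cos φ_max = |cos φ₁| · sin C = cos(44.0°)·sin(168.5°) ≈ 0.143, again giving ≈ 81.7°.

≈ 82°S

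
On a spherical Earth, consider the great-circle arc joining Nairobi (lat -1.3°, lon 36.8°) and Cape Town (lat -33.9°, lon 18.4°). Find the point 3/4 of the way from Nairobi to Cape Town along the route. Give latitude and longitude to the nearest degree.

≈ lat -26°, lon 24°

From cos δ = sin φ₁ sin φ₂ + cos φ₁ cos φ₂ cos Δλ, the central angle is δ ≈ 0.643 rad (36.9°).
Interpolate at f = 3/4 with slerp weights a = sin((1−f)δ)/sin δ ≈ 0.267, b = sin(fδ)/sin δ ≈ 0.774.
p = a·p₁ + b·p₂ ≈ (0.823, 0.363, -0.437); φ = arcsin(p_z) ≈ -25.94°, λ = atan2(p_y, p_x) ≈ 23.78°.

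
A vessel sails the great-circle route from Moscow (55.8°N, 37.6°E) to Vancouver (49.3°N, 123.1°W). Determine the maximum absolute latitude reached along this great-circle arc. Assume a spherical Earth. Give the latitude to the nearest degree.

The great circle lies in the plane with unit normal n̂ = (p₁ × p₂)/|p₁ × p₂|.
Here n̂_z ≈ -0.126; the vertex latitude is φ_max = arccos|n̂_z| ≈ 82.7°.
Check via Clairaut: cos φ_max = |cos φ₁| · sin C = cos(55.8°)·sin(13.0°) ≈ 0.126, again giving ≈ 82.7°.

≈ 83°N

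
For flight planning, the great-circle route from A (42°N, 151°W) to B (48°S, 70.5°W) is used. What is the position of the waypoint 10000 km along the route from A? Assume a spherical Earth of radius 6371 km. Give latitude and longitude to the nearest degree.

The haversine formula gives a central angle δ ≈ 1.999 rad (114.5°) between the endpoints. The total great-circle distance is δ·R ≈ 1.999 × 6371 ≈ 12735 km, so the target fraction is f = 10000/12735 ≈ 0.785.
Interpolate at f ≈ 0.785 with slerp weights a = sin((1−f)δ)/sin δ ≈ 0.458, b = sin(fδ)/sin δ ≈ 1.099.
p = a·p₁ + b·p₂ ≈ (-0.052, -0.858, -0.511); φ = arcsin(p_z) ≈ -30.71°, λ = atan2(p_y, p_x) ≈ -93.46°.

≈ (31°S, 93°W)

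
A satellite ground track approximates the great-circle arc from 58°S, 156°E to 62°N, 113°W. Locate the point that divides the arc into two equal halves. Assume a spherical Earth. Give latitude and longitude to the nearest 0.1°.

≈ 2.8°N, 162.0°W

The haversine formula gives a central angle δ ≈ 2.424 rad (138.9°) between the endpoints.
Interpolate at f = 1/2 with slerp weights a = sin((1−f)δ)/sin δ ≈ 1.423, b = sin(fδ)/sin δ ≈ 1.423.
p = a·p₁ + b·p₂ ≈ (-0.950, -0.308, 0.050); φ = arcsin(p_z) ≈ 2.85°, λ = atan2(p_y, p_x) ≈ -162.02°.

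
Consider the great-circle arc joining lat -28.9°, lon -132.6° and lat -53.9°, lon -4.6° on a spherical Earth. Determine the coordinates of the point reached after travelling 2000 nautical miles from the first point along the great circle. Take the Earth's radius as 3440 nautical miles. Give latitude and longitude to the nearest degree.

Convert each endpoint to a unit vector on the sphere (x = cos φ cos λ, y = cos φ sin λ, z = sin φ).
The central angle between the endpoints is δ = arccos(p₁·p₂) ≈ 1.498 rad (85.8°). The total great-circle distance is δ·R ≈ 1.498 × 3440 ≈ 5152 nmi, so the target fraction is f = 2000/5152 ≈ 0.388.
Interpolate at f ≈ 0.388 with slerp weights a = sin((1−f)δ)/sin δ ≈ 0.796, b = sin(fδ)/sin δ ≈ 0.551.
p = a·p₁ + b·p₂ ≈ (-0.148, -0.539, -0.829); φ = arcsin(p_z) ≈ -56.04°, λ = atan2(p_y, p_x) ≈ -105.36°.

≈ lat -56°, lon -105°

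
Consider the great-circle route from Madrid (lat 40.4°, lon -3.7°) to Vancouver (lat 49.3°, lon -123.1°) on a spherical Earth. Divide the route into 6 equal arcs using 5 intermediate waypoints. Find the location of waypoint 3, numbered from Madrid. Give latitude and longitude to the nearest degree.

≈ lat 63°, lon -56°

The haversine formula gives a central angle δ ≈ 1.321 rad (75.7°) between the endpoints.
Interpolate at f = 3/6 with slerp weights a = sin((1−f)δ)/sin δ ≈ 0.633, b = sin(fδ)/sin δ ≈ 0.633.
p = a·p₁ + b·p₂ ≈ (0.256, -0.377, 0.890); φ = arcsin(p_z) ≈ 62.91°, λ = atan2(p_y, p_x) ≈ -55.85°.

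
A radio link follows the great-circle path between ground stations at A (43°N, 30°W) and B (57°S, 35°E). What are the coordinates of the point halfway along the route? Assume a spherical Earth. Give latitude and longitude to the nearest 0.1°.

The haversine formula gives a central angle δ ≈ 1.986 rad (113.8°) between the endpoints.
Interpolate at f = 1/2 with slerp weights a = sin((1−f)δ)/sin δ ≈ 0.916, b = sin(fδ)/sin δ ≈ 0.916.
p = a·p₁ + b·p₂ ≈ (0.988, -0.049, -0.143); φ = arcsin(p_z) ≈ -8.25°, λ = atan2(p_y, p_x) ≈ -2.83°.

≈ (8.2°S, 2.8°W)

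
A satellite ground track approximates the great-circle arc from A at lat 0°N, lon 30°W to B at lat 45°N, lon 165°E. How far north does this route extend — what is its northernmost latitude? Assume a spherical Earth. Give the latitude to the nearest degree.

≈ 75°N

The great circle lies in the plane with unit normal n̂ = (p₁ × p₂)/|p₁ × p₂|.
Here n̂_z ≈ -0.251; the vertex latitude is φ_max = arccos|n̂_z| ≈ 75.5°.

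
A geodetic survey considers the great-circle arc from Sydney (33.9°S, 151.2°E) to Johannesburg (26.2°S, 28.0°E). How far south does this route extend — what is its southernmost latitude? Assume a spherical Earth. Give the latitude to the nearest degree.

The great circle lies in the plane with unit normal n̂ = (p₁ × p₂)/|p₁ × p₂|.
Here n̂_z ≈ -0.631; the vertex latitude is φ_max = arccos|n̂_z| ≈ 50.8°.

≈ 51°S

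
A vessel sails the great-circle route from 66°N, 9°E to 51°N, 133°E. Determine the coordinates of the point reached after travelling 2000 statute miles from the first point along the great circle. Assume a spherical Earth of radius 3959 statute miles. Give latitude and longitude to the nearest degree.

Write both endpoints as unit vectors p₁, p₂ with components (cos φ cos λ, cos φ sin λ, sin φ).
The central angle between the endpoints is δ = arccos(p₁·p₂) ≈ 0.968 rad (55.5°). The total great-circle distance is δ·R ≈ 0.968 × 3959 ≈ 3833 mi, so the target fraction is f = 2000/3833 ≈ 0.522.
Interpolate at f ≈ 0.522 with slerp weights a = sin((1−f)δ)/sin δ ≈ 0.542, b = sin(fδ)/sin δ ≈ 0.587.
p = a·p₁ + b·p₂ ≈ (-0.034, 0.305, 0.952); φ = arcsin(p_z) ≈ 72.13°, λ = atan2(p_y, p_x) ≈ 96.43°.

≈ 72°N, 96°E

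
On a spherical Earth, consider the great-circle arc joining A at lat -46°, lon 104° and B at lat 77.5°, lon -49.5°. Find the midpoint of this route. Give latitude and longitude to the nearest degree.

From cos δ = sin φ₁ sin φ₂ + cos φ₁ cos φ₂ cos Δλ, the central angle is δ ≈ 2.562 rad (146.8°).
Interpolate at f = 1/2 with slerp weights a = sin((1−f)δ)/sin δ ≈ 1.751, b = sin(fδ)/sin δ ≈ 1.751.
p = a·p₁ + b·p₂ ≈ (-0.048, 0.892, 0.450); φ = arcsin(p_z) ≈ 26.73°, λ = atan2(p_y, p_x) ≈ 93.09°.

≈ lat 27°, lon 93°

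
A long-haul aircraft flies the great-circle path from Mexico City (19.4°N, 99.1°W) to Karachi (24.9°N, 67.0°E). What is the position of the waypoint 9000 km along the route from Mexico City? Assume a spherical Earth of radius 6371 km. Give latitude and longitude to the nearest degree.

The haversine formula gives a central angle δ ≈ 2.333 rad (133.7°) between the endpoints. The total great-circle distance is δ·R ≈ 2.333 × 6371 ≈ 14865 km, so the target fraction is f = 9000/14865 ≈ 0.605.
Interpolate at f ≈ 0.605 with slerp weights a = sin((1−f)δ)/sin δ ≈ 1.101, b = sin(fδ)/sin δ ≈ 1.365.
p = a·p₁ + b·p₂ ≈ (0.320, 0.115, 0.940); φ = arcsin(p_z) ≈ 70.13°, λ = atan2(p_y, p_x) ≈ 19.80°.

≈ (70°N, 20°E)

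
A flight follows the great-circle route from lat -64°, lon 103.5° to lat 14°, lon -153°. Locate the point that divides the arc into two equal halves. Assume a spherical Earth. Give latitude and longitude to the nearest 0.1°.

≈ lat -34.2°, lon -179.2°

Convert each endpoint to a unit vector on the sphere (x = cos φ cos λ, y = cos φ sin λ, z = sin φ).
The central angle between the endpoints is δ = arccos(p₁·p₂) ≈ 1.893 rad (108.5°).
Interpolate at f = 1/2 with slerp weights a = sin((1−f)δ)/sin δ ≈ 0.855, b = sin(fδ)/sin δ ≈ 0.855.
p = a·p₁ + b·p₂ ≈ (-0.827, -0.012, -0.562); φ = arcsin(p_z) ≈ -34.19°, λ = atan2(p_y, p_x) ≈ -179.16°.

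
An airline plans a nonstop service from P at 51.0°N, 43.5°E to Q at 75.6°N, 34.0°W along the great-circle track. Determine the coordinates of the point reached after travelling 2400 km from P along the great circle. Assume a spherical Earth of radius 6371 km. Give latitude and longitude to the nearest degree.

≈ 69°N, 19°E

Write both endpoints as unit vectors p₁, p₂ with components (cos φ cos λ, cos φ sin λ, sin φ).
The central angle between the endpoints is δ = arccos(p₁·p₂) ≈ 0.666 rad (38.1°). The total great-circle distance is δ·R ≈ 0.666 × 6371 ≈ 4240 km, so the target fraction is f = 2400/4240 ≈ 0.566.
Interpolate at f ≈ 0.566 with slerp weights a = sin((1−f)δ)/sin δ ≈ 0.461, b = sin(fδ)/sin δ ≈ 0.596.
p = a·p₁ + b·p₂ ≈ (0.333, 0.117, 0.936); φ = arcsin(p_z) ≈ 69.31°, λ = atan2(p_y, p_x) ≈ 19.33°.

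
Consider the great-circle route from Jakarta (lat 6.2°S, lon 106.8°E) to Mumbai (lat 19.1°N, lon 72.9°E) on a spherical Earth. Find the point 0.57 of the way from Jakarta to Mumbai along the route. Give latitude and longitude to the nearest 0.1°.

Write both endpoints as unit vectors p₁, p₂ with components (cos φ cos λ, cos φ sin λ, sin φ).
The central angle between the endpoints is δ = arccos(p₁·p₂) ≈ 0.731 rad (41.9°).
Interpolate at f = 0.57 with slerp weights a = sin((1−f)δ)/sin δ ≈ 0.463, b = sin(fδ)/sin δ ≈ 0.606.
p = a·p₁ + b·p₂ ≈ (0.035, 0.988, 0.148); φ = arcsin(p_z) ≈ 8.53°, λ = atan2(p_y, p_x) ≈ 87.95°.

≈ lat 8.5°N, lon 88.0°E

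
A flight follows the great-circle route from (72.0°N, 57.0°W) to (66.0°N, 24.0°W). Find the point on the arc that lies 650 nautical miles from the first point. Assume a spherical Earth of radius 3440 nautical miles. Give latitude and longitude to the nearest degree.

≈ (67°N, 28°W)

Write both endpoints as unit vectors p₁, p₂ with components (cos φ cos λ, cos φ sin λ, sin φ).
The central angle between the endpoints is δ = arccos(p₁·p₂) ≈ 0.227 rad (13.0°). The total great-circle distance is δ·R ≈ 0.227 × 3440 ≈ 782 nmi, so the target fraction is f = 650/782 ≈ 0.831.
Interpolate at f ≈ 0.831 with slerp weights a = sin((1−f)δ)/sin δ ≈ 0.171, b = sin(fδ)/sin δ ≈ 0.833.
p = a·p₁ + b·p₂ ≈ (0.338, -0.182, 0.923); φ = arcsin(p_z) ≈ 67.41°, λ = atan2(p_y, p_x) ≈ -28.29°.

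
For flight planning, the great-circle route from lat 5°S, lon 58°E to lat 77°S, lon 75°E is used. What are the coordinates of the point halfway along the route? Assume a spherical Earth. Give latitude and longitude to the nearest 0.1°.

The haversine formula gives a central angle δ ≈ 1.267 rad (72.6°) between the endpoints.
Interpolate at f = 1/2 with slerp weights a = sin((1−f)δ)/sin δ ≈ 0.620, b = sin(fδ)/sin δ ≈ 0.620.
p = a·p₁ + b·p₂ ≈ (0.364, 0.659, -0.659); φ = arcsin(p_z) ≈ -41.19°, λ = atan2(p_y, p_x) ≈ 61.11°.

≈ lat 41.2°S, lon 61.1°E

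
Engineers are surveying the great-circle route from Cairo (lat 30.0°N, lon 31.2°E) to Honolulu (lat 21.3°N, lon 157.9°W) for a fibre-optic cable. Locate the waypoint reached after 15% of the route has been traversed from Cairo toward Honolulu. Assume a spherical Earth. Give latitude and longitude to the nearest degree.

From cos δ = sin φ₁ sin φ₂ + cos φ₁ cos φ₂ cos Δλ, the central angle is δ ≈ 2.233 rad (128.0°).
Interpolate at f = 0.15 with slerp weights a = sin((1−f)δ)/sin δ ≈ 1.201, b = sin(fδ)/sin δ ≈ 0.417.
p = a·p₁ + b·p₂ ≈ (0.530, 0.393, 0.752); φ = arcsin(p_z) ≈ 48.76°, λ = atan2(p_y, p_x) ≈ 36.55°.

≈ lat 49°N, lon 37°E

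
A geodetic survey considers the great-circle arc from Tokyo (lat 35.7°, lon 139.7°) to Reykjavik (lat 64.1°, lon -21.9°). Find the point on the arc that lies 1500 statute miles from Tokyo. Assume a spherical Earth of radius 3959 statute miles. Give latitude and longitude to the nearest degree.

Convert each endpoint to a unit vector on the sphere (x = cos φ cos λ, y = cos φ sin λ, z = sin φ).
The central angle between the endpoints is δ = arccos(p₁·p₂) ≈ 1.381 rad (79.1°). The total great-circle distance is δ·R ≈ 1.381 × 3959 ≈ 5469 mi, so the target fraction is f = 1500/5469 ≈ 0.274.
Interpolate at f ≈ 0.274 with slerp weights a = sin((1−f)δ)/sin δ ≈ 0.858, b = sin(fδ)/sin δ ≈ 0.377.
p = a·p₁ + b·p₂ ≈ (-0.379, 0.389, 0.840); φ = arcsin(p_z) ≈ 57.09°, λ = atan2(p_y, p_x) ≈ 134.22°.

≈ lat 57°, lon 134°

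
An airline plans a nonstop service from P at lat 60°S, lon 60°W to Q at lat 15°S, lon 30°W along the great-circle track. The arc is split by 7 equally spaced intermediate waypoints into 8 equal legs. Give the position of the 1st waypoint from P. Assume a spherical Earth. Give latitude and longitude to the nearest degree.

Convert each endpoint to a unit vector on the sphere (x = cos φ cos λ, y = cos φ sin λ, z = sin φ).
The central angle between the endpoints is δ = arccos(p₁·p₂) ≈ 0.873 rad (50.0°).
Interpolate at f = 1/8 with slerp weights a = sin((1−f)δ)/sin δ ≈ 0.903, b = sin(fδ)/sin δ ≈ 0.142.
p = a·p₁ + b·p₂ ≈ (0.345, -0.460, -0.819); φ = arcsin(p_z) ≈ -54.94°, λ = atan2(p_y, p_x) ≈ -53.14°.

≈ lat 55°S, lon 53°W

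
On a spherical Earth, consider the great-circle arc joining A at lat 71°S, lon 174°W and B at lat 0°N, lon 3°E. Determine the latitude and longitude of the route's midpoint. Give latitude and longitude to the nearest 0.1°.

≈ lat 54.5°S, lon 1.6°E

Convert each endpoint to a unit vector on the sphere (x = cos φ cos λ, y = cos φ sin λ, z = sin φ).
The central angle between the endpoints is δ = arccos(p₁·p₂) ≈ 1.902 rad (109.0°).
Interpolate at f = 1/2 with slerp weights a = sin((1−f)δ)/sin δ ≈ 0.861, b = sin(fδ)/sin δ ≈ 0.861.
p = a·p₁ + b·p₂ ≈ (0.581, 0.016, -0.814); φ = arcsin(p_z) ≈ -54.47°, λ = atan2(p_y, p_x) ≈ 1.55°.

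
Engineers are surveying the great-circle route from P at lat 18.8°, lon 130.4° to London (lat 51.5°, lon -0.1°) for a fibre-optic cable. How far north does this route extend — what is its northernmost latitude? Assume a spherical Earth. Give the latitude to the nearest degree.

≈ 63°

The great circle lies in the plane with unit normal n̂ = (p₁ × p₂)/|p₁ × p₂|.
Here n̂_z ≈ -0.452; the vertex latitude is φ_max = arccos|n̂_z| ≈ 63.1°.
Check via Clairaut: cos φ_max = |cos φ₁| · sin C = cos(18.8°)·sin(28.5°) ≈ 0.452, again giving ≈ 63.1°.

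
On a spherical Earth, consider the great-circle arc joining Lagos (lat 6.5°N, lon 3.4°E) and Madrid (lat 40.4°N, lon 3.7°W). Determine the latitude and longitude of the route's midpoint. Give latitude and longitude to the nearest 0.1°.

≈ lat 23.5°N, lon 0.3°E

Convert each endpoint to a unit vector on the sphere (x = cos φ cos λ, y = cos φ sin λ, z = sin φ).
The central angle between the endpoints is δ = arccos(p₁·p₂) ≈ 0.602 rad (34.5°).
Interpolate at f = 1/2 with slerp weights a = sin((1−f)δ)/sin δ ≈ 0.524, b = sin(fδ)/sin δ ≈ 0.524.
p = a·p₁ + b·p₂ ≈ (0.917, 0.005, 0.399); φ = arcsin(p_z) ≈ 23.49°, λ = atan2(p_y, p_x) ≈ 0.32°.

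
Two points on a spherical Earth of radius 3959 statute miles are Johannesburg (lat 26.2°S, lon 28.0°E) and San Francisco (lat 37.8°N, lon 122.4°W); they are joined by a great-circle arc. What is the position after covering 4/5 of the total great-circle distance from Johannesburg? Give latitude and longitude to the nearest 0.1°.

The haversine formula gives a central angle δ ≈ 2.662 rad (152.5°) between the endpoints.
Interpolate at f = 4/5 with slerp weights a = sin((1−f)δ)/sin δ ≈ 1.099, b = sin(fδ)/sin δ ≈ 1.837.
p = a·p₁ + b·p₂ ≈ (0.093, -0.762, 0.640); φ = arcsin(p_z) ≈ 39.82°, λ = atan2(p_y, p_x) ≈ -83.02°.

≈ lat 39.8°N, lon 83.0°W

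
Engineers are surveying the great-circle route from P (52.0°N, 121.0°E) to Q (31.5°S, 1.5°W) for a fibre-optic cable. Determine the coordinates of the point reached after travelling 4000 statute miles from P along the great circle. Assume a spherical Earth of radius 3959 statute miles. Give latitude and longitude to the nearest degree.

≈ (27°N, 50°E)

Write both endpoints as unit vectors p₁, p₂ with components (cos φ cos λ, cos φ sin λ, sin φ).
The central angle between the endpoints is δ = arccos(p₁·p₂) ≈ 2.338 rad (133.9°). The total great-circle distance is δ·R ≈ 2.338 × 3959 ≈ 9254 mi, so the target fraction is f = 4000/9254 ≈ 0.432.
Interpolate at f ≈ 0.432 with slerp weights a = sin((1−f)δ)/sin δ ≈ 1.348, b = sin(fδ)/sin δ ≈ 1.176.
p = a·p₁ + b·p₂ ≈ (0.575, 0.685, 0.447); φ = arcsin(p_z) ≈ 26.57°, λ = atan2(p_y, p_x) ≈ 49.98°.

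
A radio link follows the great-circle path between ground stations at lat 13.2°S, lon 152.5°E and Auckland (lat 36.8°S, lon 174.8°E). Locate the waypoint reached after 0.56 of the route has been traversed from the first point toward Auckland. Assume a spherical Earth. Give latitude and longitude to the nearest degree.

≈ lat 27°S, lon 164°E

Convert each endpoint to a unit vector on the sphere (x = cos φ cos λ, y = cos φ sin λ, z = sin φ).
The central angle between the endpoints is δ = arccos(p₁·p₂) ≈ 0.539 rad (30.9°).
Interpolate at f = 0.56 with slerp weights a = sin((1−f)δ)/sin δ ≈ 0.458, b = sin(fδ)/sin δ ≈ 0.579.
p = a·p₁ + b·p₂ ≈ (-0.857, 0.248, -0.451); φ = arcsin(p_z) ≈ -26.84°, λ = atan2(p_y, p_x) ≈ 163.88°.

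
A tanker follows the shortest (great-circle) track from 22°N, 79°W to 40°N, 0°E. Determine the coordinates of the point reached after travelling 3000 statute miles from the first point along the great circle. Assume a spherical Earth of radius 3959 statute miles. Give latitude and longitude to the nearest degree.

≈ 40°N, 32°W

Write both endpoints as unit vectors p₁, p₂ with components (cos φ cos λ, cos φ sin λ, sin φ).
The central angle between the endpoints is δ = arccos(p₁·p₂) ≈ 1.185 rad (67.9°). The total great-circle distance is δ·R ≈ 1.185 × 3959 ≈ 4691 mi, so the target fraction is f = 3000/4691 ≈ 0.639.
Interpolate at f ≈ 0.639 with slerp weights a = sin((1−f)δ)/sin δ ≈ 0.447, b = sin(fδ)/sin δ ≈ 0.742.
p = a·p₁ + b·p₂ ≈ (0.647, -0.407, 0.644); φ = arcsin(p_z) ≈ 40.12°, λ = atan2(p_y, p_x) ≈ -32.16°.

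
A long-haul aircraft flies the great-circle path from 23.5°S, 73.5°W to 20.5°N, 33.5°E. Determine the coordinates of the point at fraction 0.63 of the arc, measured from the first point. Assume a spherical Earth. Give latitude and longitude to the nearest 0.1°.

Convert each endpoint to a unit vector on the sphere (x = cos φ cos λ, y = cos φ sin λ, z = sin φ).
The central angle between the endpoints is δ = arccos(p₁·p₂) ≈ 1.972 rad (113.0°).
Interpolate at f = 0.63 with slerp weights a = sin((1−f)δ)/sin δ ≈ 0.724, b = sin(fδ)/sin δ ≈ 1.028.
p = a·p₁ + b·p₂ ≈ (0.992, -0.105, 0.071); φ = arcsin(p_z) ≈ 4.09°, λ = atan2(p_y, p_x) ≈ -6.05°.

≈ 4.1°N, 6.1°W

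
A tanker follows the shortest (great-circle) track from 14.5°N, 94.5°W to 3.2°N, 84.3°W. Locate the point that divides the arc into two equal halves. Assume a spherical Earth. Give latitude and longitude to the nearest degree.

≈ 9°N, 89°W

The haversine formula gives a central angle δ ≈ 0.264 rad (15.1°) between the endpoints.
Interpolate at f = 1/2 with slerp weights a = sin((1−f)δ)/sin δ ≈ 0.504, b = sin(fδ)/sin δ ≈ 0.504.
p = a·p₁ + b·p₂ ≈ (0.012, -0.988, 0.154); φ = arcsin(p_z) ≈ 8.88°, λ = atan2(p_y, p_x) ≈ -89.32°.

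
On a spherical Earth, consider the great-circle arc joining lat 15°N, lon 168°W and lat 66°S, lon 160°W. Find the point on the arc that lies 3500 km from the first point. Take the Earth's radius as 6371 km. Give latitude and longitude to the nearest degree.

From cos δ = sin φ₁ sin φ₂ + cos φ₁ cos φ₂ cos Δλ, the central angle is δ ≈ 1.418 rad (81.2°). The total great-circle distance is δ·R ≈ 1.418 × 6371 ≈ 9031 km, so the target fraction is f = 3500/9031 ≈ 0.388.
Interpolate at f ≈ 0.388 with slerp weights a = sin((1−f)δ)/sin δ ≈ 0.772, b = sin(fδ)/sin δ ≈ 0.528.
p = a·p₁ + b·p₂ ≈ (-0.932, -0.229, -0.283); φ = arcsin(p_z) ≈ -16.43°, λ = atan2(p_y, p_x) ≈ -166.21°.

≈ lat 16°S, lon 166°W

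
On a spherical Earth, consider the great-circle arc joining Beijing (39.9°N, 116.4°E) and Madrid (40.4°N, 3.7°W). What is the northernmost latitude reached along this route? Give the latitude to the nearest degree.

The great circle lies in the plane with unit normal n̂ = (p₁ × p₂)/|p₁ × p₂|.
Here n̂_z ≈ -0.509; the vertex latitude is φ_max = arccos|n̂_z| ≈ 59.4°.
Check via Clairaut: cos φ_max = |cos φ₁| · sin C = cos(39.9°)·sin(41.6°) ≈ 0.509, again giving ≈ 59.4°.

≈ 59°N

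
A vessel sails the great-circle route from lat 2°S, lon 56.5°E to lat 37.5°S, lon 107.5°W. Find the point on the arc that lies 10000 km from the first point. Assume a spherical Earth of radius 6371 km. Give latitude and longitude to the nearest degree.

Write both endpoints as unit vectors p₁, p₂ with components (cos φ cos λ, cos φ sin λ, sin φ).
The central angle between the endpoints is δ = arccos(p₁·p₂) ≈ 2.405 rad (137.8°). The total great-circle distance is δ·R ≈ 2.405 × 6371 ≈ 15324 km, so the target fraction is f = 10000/15324 ≈ 0.653.
Interpolate at f ≈ 0.653 with slerp weights a = sin((1−f)δ)/sin δ ≈ 1.104, b = sin(fδ)/sin δ ≈ 1.489.
p = a·p₁ + b·p₂ ≈ (0.254, -0.206, -0.945); φ = arcsin(p_z) ≈ -70.90°, λ = atan2(p_y, p_x) ≈ -39.08°.

≈ lat 71°S, lon 39°W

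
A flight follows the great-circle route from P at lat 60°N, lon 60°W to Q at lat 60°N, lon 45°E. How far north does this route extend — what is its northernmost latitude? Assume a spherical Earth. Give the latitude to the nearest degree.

≈ 71°N

The great circle lies in the plane with unit normal n̂ = (p₁ × p₂)/|p₁ × p₂|.
Here n̂_z ≈ +0.332; the vertex latitude is φ_max = arccos|n̂_z| ≈ 70.6°.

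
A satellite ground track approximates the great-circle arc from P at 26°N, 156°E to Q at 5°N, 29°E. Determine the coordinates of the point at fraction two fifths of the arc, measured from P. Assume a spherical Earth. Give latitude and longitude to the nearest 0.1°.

From cos δ = sin φ₁ sin φ₂ + cos φ₁ cos φ₂ cos Δλ, the central angle is δ ≈ 2.095 rad (120.0°).
Interpolate at f = 2/5 with slerp weights a = sin((1−f)δ)/sin δ ≈ 1.099, b = sin(fδ)/sin δ ≈ 0.859.
p = a·p₁ + b·p₂ ≈ (-0.154, 0.816, 0.557); φ = arcsin(p_z) ≈ 33.82°, λ = atan2(p_y, p_x) ≈ 100.68°.

≈ 33.8°N, 100.7°E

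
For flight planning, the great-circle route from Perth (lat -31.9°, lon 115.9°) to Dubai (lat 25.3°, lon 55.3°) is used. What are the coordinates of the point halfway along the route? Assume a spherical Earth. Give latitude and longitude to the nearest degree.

The haversine formula gives a central angle δ ≈ 1.419 rad (81.3°) between the endpoints.
Interpolate at f = 1/2 with slerp weights a = sin((1−f)δ)/sin δ ≈ 0.659, b = sin(fδ)/sin δ ≈ 0.659.
p = a·p₁ + b·p₂ ≈ (0.095, 0.993, -0.067); φ = arcsin(p_z) ≈ -3.82°, λ = atan2(p_y, p_x) ≈ 84.55°.

≈ lat -4°, lon 85°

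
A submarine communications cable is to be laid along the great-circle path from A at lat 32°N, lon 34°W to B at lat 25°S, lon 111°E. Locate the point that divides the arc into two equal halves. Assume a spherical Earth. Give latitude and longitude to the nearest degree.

From cos δ = sin φ₁ sin φ₂ + cos φ₁ cos φ₂ cos Δλ, the central angle is δ ≈ 2.594 rad (148.6°).
Interpolate at f = 1/2 with slerp weights a = sin((1−f)δ)/sin δ ≈ 1.848, b = sin(fδ)/sin δ ≈ 1.848.
p = a·p₁ + b·p₂ ≈ (0.699, 0.687, 0.198); φ = arcsin(p_z) ≈ 11.44°, λ = atan2(p_y, p_x) ≈ 44.51°.

≈ lat 11°N, lon 45°E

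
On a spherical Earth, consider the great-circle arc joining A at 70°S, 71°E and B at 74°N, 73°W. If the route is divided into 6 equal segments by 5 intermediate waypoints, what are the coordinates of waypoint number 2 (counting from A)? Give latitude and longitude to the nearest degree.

≈ 21°S, 25°E

Write both endpoints as unit vectors p₁, p₂ with components (cos φ cos λ, cos φ sin λ, sin φ).
The central angle between the endpoints is δ = arccos(p₁·p₂) ≈ 2.939 rad (168.4°).
Interpolate at f = 2/6 with slerp weights a = sin((1−f)δ)/sin δ ≈ 4.601, b = sin(fδ)/sin δ ≈ 4.128.
p = a·p₁ + b·p₂ ≈ (0.845, 0.400, -0.355); φ = arcsin(p_z) ≈ -20.82°, λ = atan2(p_y, p_x) ≈ 25.32°.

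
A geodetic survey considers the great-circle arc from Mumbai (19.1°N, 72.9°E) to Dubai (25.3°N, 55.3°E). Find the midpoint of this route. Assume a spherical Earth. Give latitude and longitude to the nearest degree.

Write both endpoints as unit vectors p₁, p₂ with components (cos φ cos λ, cos φ sin λ, sin φ).
The central angle between the endpoints is δ = arccos(p₁·p₂) ≈ 0.304 rad (17.4°).
Interpolate at f = 1/2 with slerp weights a = sin((1−f)δ)/sin δ ≈ 0.506, b = sin(fδ)/sin δ ≈ 0.506.
p = a·p₁ + b·p₂ ≈ (0.401, 0.833, 0.382); φ = arcsin(p_z) ≈ 22.44°, λ = atan2(p_y, p_x) ≈ 64.30°.

≈ 22°N, 64°E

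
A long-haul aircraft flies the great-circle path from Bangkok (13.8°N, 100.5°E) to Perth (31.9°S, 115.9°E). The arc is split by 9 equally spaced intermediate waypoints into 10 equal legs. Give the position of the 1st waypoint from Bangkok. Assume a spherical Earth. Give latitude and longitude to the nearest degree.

Convert each endpoint to a unit vector on the sphere (x = cos φ cos λ, y = cos φ sin λ, z = sin φ).
The central angle between the endpoints is δ = arccos(p₁·p₂) ≈ 0.838 rad (48.0°).
Interpolate at f = 1/10 with slerp weights a = sin((1−f)δ)/sin δ ≈ 0.921, b = sin(fδ)/sin δ ≈ 0.113.
p = a·p₁ + b·p₂ ≈ (-0.205, 0.966, 0.160); φ = arcsin(p_z) ≈ 9.22°, λ = atan2(p_y, p_x) ≈ 101.97°.

≈ (9°N, 102°E)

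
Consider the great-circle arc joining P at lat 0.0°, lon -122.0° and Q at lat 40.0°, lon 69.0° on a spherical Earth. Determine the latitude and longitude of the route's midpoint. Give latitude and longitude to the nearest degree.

Convert each endpoint to a unit vector on the sphere (x = cos φ cos λ, y = cos φ sin λ, z = sin φ).
The central angle between the endpoints is δ = arccos(p₁·p₂) ≈ 2.422 rad (138.8°).
Interpolate at f = 1/2 with slerp weights a = sin((1−f)δ)/sin δ ≈ 1.420, b = sin(fδ)/sin δ ≈ 1.420.
p = a·p₁ + b·p₂ ≈ (-0.363, -0.189, 0.913); φ = arcsin(p_z) ≈ 65.87°, λ = atan2(p_y, p_x) ≈ -152.51°.

≈ lat 66°, lon -153°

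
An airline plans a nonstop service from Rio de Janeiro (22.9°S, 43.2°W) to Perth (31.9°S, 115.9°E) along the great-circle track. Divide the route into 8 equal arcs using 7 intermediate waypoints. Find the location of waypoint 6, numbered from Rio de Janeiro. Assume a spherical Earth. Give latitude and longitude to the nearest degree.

Convert each endpoint to a unit vector on the sphere (x = cos φ cos λ, y = cos φ sin λ, z = sin φ).
The central angle between the endpoints is δ = arccos(p₁·p₂) ≈ 2.123 rad (121.7°).
Interpolate at f = 6/8 with slerp weights a = sin((1−f)δ)/sin δ ≈ 0.595, b = sin(fδ)/sin δ ≈ 1.175.
p = a·p₁ + b·p₂ ≈ (-0.036, 0.522, -0.852); φ = arcsin(p_z) ≈ -58.45°, λ = atan2(p_y, p_x) ≈ 93.96°.

≈ 58°S, 94°E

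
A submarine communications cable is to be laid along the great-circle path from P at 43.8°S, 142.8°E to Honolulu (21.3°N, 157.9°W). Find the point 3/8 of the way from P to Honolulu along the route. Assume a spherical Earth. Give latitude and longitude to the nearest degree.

≈ 21°S, 170°E

The haversine formula gives a central angle δ ≈ 1.479 rad (84.7°) between the endpoints.
Interpolate at f = 3/8 with slerp weights a = sin((1−f)δ)/sin δ ≈ 0.802, b = sin(fδ)/sin δ ≈ 0.529.
p = a·p₁ + b·p₂ ≈ (-0.917, 0.164, -0.363); φ = arcsin(p_z) ≈ -21.27°, λ = atan2(p_y, p_x) ≈ 169.84°.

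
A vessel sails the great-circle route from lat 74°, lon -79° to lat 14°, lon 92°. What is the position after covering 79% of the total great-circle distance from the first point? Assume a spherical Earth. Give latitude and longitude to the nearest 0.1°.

From cos δ = sin φ₁ sin φ₂ + cos φ₁ cos φ₂ cos Δλ, the central angle is δ ≈ 1.602 rad (91.8°).
Interpolate at f = 0.79 with slerp weights a = sin((1−f)δ)/sin δ ≈ 0.330, b = sin(fδ)/sin δ ≈ 0.954.
p = a·p₁ + b·p₂ ≈ (-0.015, 0.836, 0.548); φ = arcsin(p_z) ≈ 33.26°, λ = atan2(p_y, p_x) ≈ 91.02°.

≈ lat 33.3°, lon 91.0°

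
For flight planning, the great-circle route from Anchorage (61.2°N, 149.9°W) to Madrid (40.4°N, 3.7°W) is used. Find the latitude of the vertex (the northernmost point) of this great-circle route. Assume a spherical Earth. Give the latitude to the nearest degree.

The great circle lies in the plane with unit normal n̂ = (p₁ × p₂)/|p₁ × p₂|.
Here n̂_z ≈ +0.212; the vertex latitude is φ_max = arccos|n̂_z| ≈ 77.8°.
Check via Clairaut: cos φ_max = |cos φ₁| · sin C = cos(61.2°)·sin(26.0°) ≈ 0.212, again giving ≈ 77.8°.

≈ 78°N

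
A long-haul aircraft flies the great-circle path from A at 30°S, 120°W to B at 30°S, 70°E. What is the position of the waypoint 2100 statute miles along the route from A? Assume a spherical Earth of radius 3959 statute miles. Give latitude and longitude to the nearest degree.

Write both endpoints as unit vectors p₁, p₂ with components (cos φ cos λ, cos φ sin λ, sin φ).
The central angle between the endpoints is δ = arccos(p₁·p₂) ≈ 2.081 rad (119.2°). The total great-circle distance is δ·R ≈ 2.081 × 3959 ≈ 8240 mi, so the target fraction is f = 2100/8240 ≈ 0.255.
Interpolate at f ≈ 0.255 with slerp weights a = sin((1−f)δ)/sin δ ≈ 1.146, b = sin(fδ)/sin δ ≈ 0.580.
p = a·p₁ + b·p₂ ≈ (-0.324, -0.388, -0.863); φ = arcsin(p_z) ≈ -59.64°, λ = atan2(p_y, p_x) ≈ -129.93°.

≈ 60°S, 130°W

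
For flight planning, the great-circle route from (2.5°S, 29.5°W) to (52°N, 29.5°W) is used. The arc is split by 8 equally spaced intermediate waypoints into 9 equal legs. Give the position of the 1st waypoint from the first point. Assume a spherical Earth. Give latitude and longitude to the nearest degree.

Convert each endpoint to a unit vector on the sphere (x = cos φ cos λ, y = cos φ sin λ, z = sin φ).
The central angle between the endpoints is δ = arccos(p₁·p₂) ≈ 0.951 rad (54.5°).
Interpolate at f = 1/9 with slerp weights a = sin((1−f)δ)/sin δ ≈ 0.919, b = sin(fδ)/sin δ ≈ 0.130.
p = a·p₁ + b·p₂ ≈ (0.869, -0.491, 0.062); φ = arcsin(p_z) ≈ 3.56°, λ = atan2(p_y, p_x) ≈ -29.50°.

≈ (4°N, 30°W)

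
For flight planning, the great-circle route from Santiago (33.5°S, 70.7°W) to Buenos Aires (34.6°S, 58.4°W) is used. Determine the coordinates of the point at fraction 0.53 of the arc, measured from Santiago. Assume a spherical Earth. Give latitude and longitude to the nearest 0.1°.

Write both endpoints as unit vectors p₁, p₂ with components (cos φ cos λ, cos φ sin λ, sin φ).
The central angle between the endpoints is δ = arccos(p₁·p₂) ≈ 0.179 rad (10.2°).
Interpolate at f = 0.53 with slerp weights a = sin((1−f)δ)/sin δ ≈ 0.472, b = sin(fδ)/sin δ ≈ 0.532.
p = a·p₁ + b·p₂ ≈ (0.360, -0.744, -0.563); φ = arcsin(p_z) ≈ -34.24°, λ = atan2(p_y, p_x) ≈ -64.22°.

≈ 34.2°S, 64.2°W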